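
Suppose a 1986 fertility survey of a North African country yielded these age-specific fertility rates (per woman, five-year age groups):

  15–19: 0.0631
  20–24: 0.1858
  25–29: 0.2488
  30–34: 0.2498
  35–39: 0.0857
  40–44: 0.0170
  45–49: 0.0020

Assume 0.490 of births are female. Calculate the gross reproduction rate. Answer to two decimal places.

2.09

Proportion female at birth = 0.490.
Sum of ASFRs = 0.0631 + 0.1858 + 0.2488 + 0.2498 + 0.0857 + 0.0170 + 0.0020 = 0.8522
TFR = 5 × 0.8522 = 4.261
GRR = 0.490 × 4.261 = 2.08789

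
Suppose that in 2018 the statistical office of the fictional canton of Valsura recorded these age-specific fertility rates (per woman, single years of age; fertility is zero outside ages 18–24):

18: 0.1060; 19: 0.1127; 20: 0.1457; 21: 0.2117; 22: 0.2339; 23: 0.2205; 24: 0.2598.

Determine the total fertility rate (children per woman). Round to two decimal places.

1.29

Sum of ASFRs = 0.1060 + 0.1127 + 0.1457 + 0.2117 + 0.2339 + 0.2205 + 0.2598 = 1.2903
TFR = 1.2903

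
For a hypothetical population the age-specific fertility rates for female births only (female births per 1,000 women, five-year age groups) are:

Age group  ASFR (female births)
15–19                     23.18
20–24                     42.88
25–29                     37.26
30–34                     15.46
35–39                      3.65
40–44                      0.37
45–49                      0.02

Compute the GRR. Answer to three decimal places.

Sum of female ASFRs = 23.18 + 42.88 + 37.26 + 15.46 + 3.65 + 0.37 + 0.02 = 122.82
GRR = 5 × 122.82 / 1000 = 0.6141

0.614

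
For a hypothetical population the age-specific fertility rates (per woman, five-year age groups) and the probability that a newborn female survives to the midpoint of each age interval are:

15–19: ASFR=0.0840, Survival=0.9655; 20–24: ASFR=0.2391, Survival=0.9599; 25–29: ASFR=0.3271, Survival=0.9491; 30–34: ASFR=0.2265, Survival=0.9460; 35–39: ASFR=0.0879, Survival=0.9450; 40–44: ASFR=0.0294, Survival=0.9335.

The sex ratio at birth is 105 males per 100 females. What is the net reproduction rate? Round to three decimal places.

2.307

Proportion female at birth = 100 / (100 + 105) = 0.48780.
Survival-weighted fertility by age (5·fₓ·Sₓ):
  15–19: 5 × 0.0840 × 0.9655 = 0.40551
  20–24: 5 × 0.2391 × 0.9599 = 1.14756
  25–29: 5 × 0.3271 × 0.9491 = 1.55225
  30–34: 5 × 0.2265 × 0.9460 = 1.07135
  35–39: 5 × 0.0879 × 0.9450 = 0.41533
  40–44: 5 × 0.0294 × 0.9335 = 0.13722
Sum = 4.72922
NRR = 0.48780 × 4.72922 = 2.30691
An NRR exceeding 1 indicates intrinsic growth under these rates.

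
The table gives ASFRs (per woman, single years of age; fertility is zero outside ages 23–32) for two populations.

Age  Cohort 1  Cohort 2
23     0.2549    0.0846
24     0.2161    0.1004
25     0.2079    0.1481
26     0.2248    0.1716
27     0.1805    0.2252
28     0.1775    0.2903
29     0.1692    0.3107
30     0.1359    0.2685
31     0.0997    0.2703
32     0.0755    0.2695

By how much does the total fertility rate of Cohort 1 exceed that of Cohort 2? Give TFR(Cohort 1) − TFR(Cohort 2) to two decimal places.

-0.40

Cohort 1:
  Sum of ASFRs = 0.2549 + 0.2161 + 0.2079 + 0.2248 + 0.1805 + 0.1775 + 0.1692 + 0.1359 + 0.0997 + 0.0755 = 1.7420
  TFR = 1.742
Cohort 2:
  Sum of ASFRs = 0.0846 + 0.1004 + 0.1481 + 0.1716 + 0.2252 + 0.2903 + 0.3107 + 0.2685 + 0.2703 + 0.2695 = 2.1392
  TFR = 2.1392
Difference = 1.742 − 2.1392 = -0.3972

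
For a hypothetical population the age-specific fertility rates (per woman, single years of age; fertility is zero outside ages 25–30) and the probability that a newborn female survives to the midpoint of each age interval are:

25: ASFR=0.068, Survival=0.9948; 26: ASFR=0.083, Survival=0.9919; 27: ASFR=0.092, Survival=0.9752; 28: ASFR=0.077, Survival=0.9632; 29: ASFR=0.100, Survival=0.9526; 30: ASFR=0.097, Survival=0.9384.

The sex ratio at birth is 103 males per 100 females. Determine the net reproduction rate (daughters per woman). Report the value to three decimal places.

0.246

Proportion female at birth = 100 / (100 + 103) = 0.49261.
Per-age-group product (1 × ASFR × survival probability):
  25: 1 × 0.068 × 0.9948 = 0.06765
  26: 1 × 0.083 × 0.9919 = 0.08233
  27: 1 × 0.092 × 0.9752 = 0.08972
  28: 1 × 0.077 × 0.9632 = 0.07417
  29: 1 × 0.100 × 0.9526 = 0.09526
  30: 1 × 0.097 × 0.9384 = 0.09102
Sum = 0.50015
NRR = 0.49261 × 0.50015 = 0.24638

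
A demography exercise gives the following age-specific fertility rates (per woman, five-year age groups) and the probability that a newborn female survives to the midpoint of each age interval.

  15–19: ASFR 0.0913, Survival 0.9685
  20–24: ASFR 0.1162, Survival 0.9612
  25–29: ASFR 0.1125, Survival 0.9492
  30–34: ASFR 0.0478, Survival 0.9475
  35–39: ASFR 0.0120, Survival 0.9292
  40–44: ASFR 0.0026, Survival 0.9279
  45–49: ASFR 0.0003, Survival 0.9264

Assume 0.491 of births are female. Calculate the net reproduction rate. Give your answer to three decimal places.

Proportion female at birth = 0.491.
Weighting each age-specific rate by interval width and survival:
  15–19: 5 × 0.0913 × 0.9685 = 0.44212
  20–24: 5 × 0.1162 × 0.9612 = 0.55846
  25–29: 5 × 0.1125 × 0.9492 = 0.53393
  30–34: 5 × 0.0478 × 0.9475 = 0.22645
  35–39: 5 × 0.0120 × 0.9292 = 0.05575
  40–44: 5 × 0.0026 × 0.9279 = 0.01206
  45–49: 5 × 0.0003 × 0.9264 = 0.00139
Sum = 1.83016
NRR = 0.491 × 1.83016 = 0.89861
With NRR below 1 the population is below replacement fertility.

0.899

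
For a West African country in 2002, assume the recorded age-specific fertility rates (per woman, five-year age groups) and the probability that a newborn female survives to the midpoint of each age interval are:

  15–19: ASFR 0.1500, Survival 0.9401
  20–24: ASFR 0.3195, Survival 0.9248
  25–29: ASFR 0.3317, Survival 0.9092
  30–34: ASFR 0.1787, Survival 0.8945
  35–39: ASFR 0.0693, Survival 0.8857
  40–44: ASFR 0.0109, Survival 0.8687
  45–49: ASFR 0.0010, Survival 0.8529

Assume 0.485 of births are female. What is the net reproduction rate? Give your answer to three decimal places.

2.351

Proportion female at birth = 0.485.
Survival-weighted fertility by age (5·fₓ·Sₓ):
  15–19: 5 × 0.1500 × 0.9401 = 0.70508
  20–24: 5 × 0.3195 × 0.9248 = 1.47737
  25–29: 5 × 0.3317 × 0.9092 = 1.50791
  30–34: 5 × 0.1787 × 0.8945 = 0.79924
  35–39: 5 × 0.0693 × 0.8857 = 0.30690
  40–44: 5 × 0.0109 × 0.8687 = 0.04734
  45–49: 5 × 0.0010 × 0.8529 = 0.00426
Sum = 4.84810
NRR = 0.485 × 4.84810 = 2.35133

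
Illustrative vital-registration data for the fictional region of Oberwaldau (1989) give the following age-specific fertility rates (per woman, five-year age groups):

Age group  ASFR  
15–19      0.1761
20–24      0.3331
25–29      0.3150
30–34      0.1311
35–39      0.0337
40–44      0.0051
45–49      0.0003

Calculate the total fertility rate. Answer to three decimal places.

Sum of ASFRs = 0.1761 + 0.3331 + 0.3150 + 0.1311 + 0.0337 + 0.0051 + 0.0003 = 0.9944
TFR = 5 × 0.9944 = 4.972

4.972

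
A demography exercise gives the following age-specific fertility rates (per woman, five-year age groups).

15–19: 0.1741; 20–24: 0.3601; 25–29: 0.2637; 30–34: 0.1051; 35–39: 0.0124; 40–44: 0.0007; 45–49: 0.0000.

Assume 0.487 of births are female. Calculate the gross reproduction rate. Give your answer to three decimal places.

2.231

Proportion female at birth = 0.487.
Sum of ASFRs = 0.1741 + 0.3601 + 0.2637 + 0.1051 + 0.0124 + 0.0007 + 0.0000 = 0.9161
TFR = 5 × 0.9161 = 4.5805
GRR = 0.487 × 4.5805 = 2.23070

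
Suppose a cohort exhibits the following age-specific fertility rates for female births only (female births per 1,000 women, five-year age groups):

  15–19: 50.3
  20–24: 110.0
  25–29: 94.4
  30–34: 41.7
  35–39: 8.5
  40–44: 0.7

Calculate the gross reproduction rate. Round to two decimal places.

1.53

Sum of female ASFRs = 50.3 + 110.0 + 94.4 + 41.7 + 8.5 + 0.7 = 305.6
GRR = 5 × 305.6 / 1000 = 1.528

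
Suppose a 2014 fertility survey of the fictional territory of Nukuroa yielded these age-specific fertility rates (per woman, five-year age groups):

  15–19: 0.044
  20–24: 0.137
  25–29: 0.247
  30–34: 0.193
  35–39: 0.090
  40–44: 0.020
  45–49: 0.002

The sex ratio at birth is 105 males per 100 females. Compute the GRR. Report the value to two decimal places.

1.79

Proportion female at birth = 100 / (100 + 105) = 0.48780.
Sum of ASFRs = 0.044 + 0.137 + 0.247 + 0.193 + 0.090 + 0.020 + 0.002 = 0.733
TFR = 5 × 0.733 = 3.665
GRR = 0.48780 × 3.665 = 1.78779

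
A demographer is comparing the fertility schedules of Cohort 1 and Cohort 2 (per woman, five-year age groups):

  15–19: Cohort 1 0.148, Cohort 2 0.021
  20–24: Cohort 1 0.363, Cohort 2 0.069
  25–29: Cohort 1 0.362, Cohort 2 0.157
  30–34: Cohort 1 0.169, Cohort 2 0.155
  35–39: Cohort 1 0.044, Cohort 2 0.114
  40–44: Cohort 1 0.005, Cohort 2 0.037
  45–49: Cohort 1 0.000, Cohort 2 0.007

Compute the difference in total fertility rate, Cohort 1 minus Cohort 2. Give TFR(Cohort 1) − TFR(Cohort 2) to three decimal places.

2.655

Cohort 1:
  Sum of ASFRs = 0.148 + 0.363 + 0.362 + 0.169 + 0.044 + 0.005 + 0.000 = 1.091
  TFR = 5 × 1.091 = 5.455
Cohort 2:
  Sum of ASFRs = 0.021 + 0.069 + 0.157 + 0.155 + 0.114 + 0.037 + 0.007 = 0.560
  TFR = 5 × 0.560 = 2.8
Difference = 5.455 − 2.8 = 2.655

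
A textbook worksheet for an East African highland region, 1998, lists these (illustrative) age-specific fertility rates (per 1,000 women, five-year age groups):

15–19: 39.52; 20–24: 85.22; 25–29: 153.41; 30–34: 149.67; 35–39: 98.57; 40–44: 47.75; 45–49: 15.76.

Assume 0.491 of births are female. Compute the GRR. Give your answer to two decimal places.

Proportion female at birth = 0.491.
Sum of ASFRs = 39.52 + 85.22 + 153.41 + 149.67 + 98.57 + 47.75 + 15.76 = 589.90
TFR = 5 × 589.90 / 1000 = 2.9495
GRR = 0.491 × 2.9495 = 1.44820

1.45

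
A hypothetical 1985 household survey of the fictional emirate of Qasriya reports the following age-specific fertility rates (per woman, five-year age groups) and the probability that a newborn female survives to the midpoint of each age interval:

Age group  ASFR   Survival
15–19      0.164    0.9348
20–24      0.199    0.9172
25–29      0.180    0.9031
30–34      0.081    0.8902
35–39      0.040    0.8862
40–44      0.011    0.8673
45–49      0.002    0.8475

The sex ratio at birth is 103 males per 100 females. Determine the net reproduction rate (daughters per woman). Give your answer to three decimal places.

Proportion female at birth = 100 / (100 + 103) = 0.49261.
Each age group contributes 5 × ASFR × survival:
  15–19: 5 × 0.164 × 0.9348 = 0.76654
  20–24: 5 × 0.199 × 0.9172 = 0.91261
  25–29: 5 × 0.180 × 0.9031 = 0.81279
  30–34: 5 × 0.081 × 0.8902 = 0.36053
  35–39: 5 × 0.040 × 0.8862 = 0.17724
  40–44: 5 × 0.011 × 0.8673 = 0.04770
  45–49: 5 × 0.002 × 0.8475 = 0.00848
Sum = 3.08589
NRR = 0.49261 × 3.08589 = 1.52014

1.520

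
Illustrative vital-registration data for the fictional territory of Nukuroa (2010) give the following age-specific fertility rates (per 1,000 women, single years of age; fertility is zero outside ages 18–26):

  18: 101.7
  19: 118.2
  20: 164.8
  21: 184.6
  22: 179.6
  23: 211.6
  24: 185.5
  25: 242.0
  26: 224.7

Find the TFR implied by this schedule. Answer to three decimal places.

1.613

Sum of ASFRs = 101.7 + 118.2 + 164.8 + 184.6 + 179.6 + 211.6 + 185.5 + 242.0 + 224.7 = 1612.7
TFR = 1612.7 / 1000 = 1.6127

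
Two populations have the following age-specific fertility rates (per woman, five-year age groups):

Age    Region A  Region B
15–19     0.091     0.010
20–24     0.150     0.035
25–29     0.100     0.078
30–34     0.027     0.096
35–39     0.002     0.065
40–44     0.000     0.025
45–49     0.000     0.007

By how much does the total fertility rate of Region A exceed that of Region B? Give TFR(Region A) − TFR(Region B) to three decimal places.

Region A:
  Sum of ASFRs = 0.091 + 0.150 + 0.100 + 0.027 + 0.002 + 0.000 + 0.000 = 0.370
  TFR = 5 × 0.370 = 1.85
Region B:
  Sum of ASFRs = 0.010 + 0.035 + 0.078 + 0.096 + 0.065 + 0.025 + 0.007 = 0.316
  TFR = 5 × 0.316 = 1.58
Difference = 1.85 − 1.58 = 0.27

0.270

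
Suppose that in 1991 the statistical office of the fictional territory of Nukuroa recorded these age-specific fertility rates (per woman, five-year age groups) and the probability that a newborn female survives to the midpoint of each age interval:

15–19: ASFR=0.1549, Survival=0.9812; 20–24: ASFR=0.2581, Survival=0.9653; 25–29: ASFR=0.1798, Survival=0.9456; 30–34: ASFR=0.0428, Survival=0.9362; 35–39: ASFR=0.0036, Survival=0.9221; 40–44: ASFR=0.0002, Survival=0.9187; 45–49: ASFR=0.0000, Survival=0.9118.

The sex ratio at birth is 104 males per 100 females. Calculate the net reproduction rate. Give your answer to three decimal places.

1.507

Proportion female at birth = 100 / (100 + 104) = 0.49020.
Weighting each age-specific rate by interval width and survival:
  15–19: 5 × 0.1549 × 0.9812 = 0.75994
  20–24: 5 × 0.2581 × 0.9653 = 1.24572
  25–29: 5 × 0.1798 × 0.9456 = 0.85009
  30–34: 5 × 0.0428 × 0.9362 = 0.20035
  35–39: 5 × 0.0036 × 0.9221 = 0.01660
  40–44: 5 × 0.0002 × 0.9187 = 0.00092
  45–49: 5 × 0.0000 × 0.9118 = 0.00000
Sum = 3.07362
NRR = 0.49020 × 3.07362 = 1.50669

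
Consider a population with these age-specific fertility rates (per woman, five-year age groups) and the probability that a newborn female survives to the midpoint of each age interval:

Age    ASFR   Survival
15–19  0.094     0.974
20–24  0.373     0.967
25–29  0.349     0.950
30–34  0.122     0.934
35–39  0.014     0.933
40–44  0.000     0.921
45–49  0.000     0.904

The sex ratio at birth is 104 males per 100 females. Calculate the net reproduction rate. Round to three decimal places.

Proportion female at birth = 100 / (100 + 104) = 0.49020.
Per-age-group product (5 × ASFR × survival probability):
  15–19: 5 × 0.094 × 0.974 = 0.45778
  20–24: 5 × 0.373 × 0.967 = 1.80346
  25–29: 5 × 0.349 × 0.950 = 1.65775
  30–34: 5 × 0.122 × 0.934 = 0.56974
  35–39: 5 × 0.014 × 0.933 = 0.06531
  40–44: 5 × 0.000 × 0.921 = 0.00000
  45–49: 5 × 0.000 × 0.904 = 0.00000
Sum = 4.55404
NRR = 0.49020 × 4.55404 = 2.23239

2.232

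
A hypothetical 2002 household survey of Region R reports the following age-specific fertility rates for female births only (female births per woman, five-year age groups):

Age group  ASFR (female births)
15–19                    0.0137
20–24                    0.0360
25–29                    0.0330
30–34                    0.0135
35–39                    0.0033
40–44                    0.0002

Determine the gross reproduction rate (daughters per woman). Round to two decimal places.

Sum of female ASFRs = 0.0137 + 0.0360 + 0.0330 + 0.0135 + 0.0033 + 0.0002 = 0.0997
GRR = 5 × 0.0997 = 0.4985

0.50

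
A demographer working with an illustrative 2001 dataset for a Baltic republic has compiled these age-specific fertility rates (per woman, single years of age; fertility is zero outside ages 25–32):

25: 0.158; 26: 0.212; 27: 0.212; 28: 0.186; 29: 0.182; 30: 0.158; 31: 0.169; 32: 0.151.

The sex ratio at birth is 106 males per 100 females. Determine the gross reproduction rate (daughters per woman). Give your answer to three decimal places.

0.693

Proportion female at birth = 100 / (100 + 106) = 0.48544.
Sum of ASFRs = 0.158 + 0.212 + 0.212 + 0.186 + 0.182 + 0.158 + 0.169 + 0.151 = 1.428
TFR = 1.428
GRR = 0.48544 × 1.428 = 0.69321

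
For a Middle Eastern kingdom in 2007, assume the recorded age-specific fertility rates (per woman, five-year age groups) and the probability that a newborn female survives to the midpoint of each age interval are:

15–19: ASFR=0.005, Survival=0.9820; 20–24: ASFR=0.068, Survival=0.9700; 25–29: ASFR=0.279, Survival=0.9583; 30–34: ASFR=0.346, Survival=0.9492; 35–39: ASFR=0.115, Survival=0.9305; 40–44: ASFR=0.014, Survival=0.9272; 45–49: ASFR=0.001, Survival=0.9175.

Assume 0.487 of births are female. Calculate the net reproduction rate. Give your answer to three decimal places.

1.918

Proportion female at birth = 0.487.
Weighting each age-specific rate by interval width and survival:
  15–19: 5 × 0.005 × 0.9820 = 0.02455
  20–24: 5 × 0.068 × 0.9700 = 0.32980
  25–29: 5 × 0.279 × 0.9583 = 1.33683
  30–34: 5 × 0.346 × 0.9492 = 1.64212
  35–39: 5 × 0.115 × 0.9305 = 0.53504
  40–44: 5 × 0.014 × 0.9272 = 0.06490
  45–49: 5 × 0.001 × 0.9175 = 0.00459
Sum = 3.93783
NRR = 0.487 × 3.93783 = 1.91772
With NRR above 1 the population is above replacement fertility.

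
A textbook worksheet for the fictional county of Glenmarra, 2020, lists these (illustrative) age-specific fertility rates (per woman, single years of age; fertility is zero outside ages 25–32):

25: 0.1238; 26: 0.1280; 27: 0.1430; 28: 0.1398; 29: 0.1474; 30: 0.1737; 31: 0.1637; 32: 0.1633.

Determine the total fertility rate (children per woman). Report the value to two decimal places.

Sum of ASFRs = 0.1238 + 0.1280 + 0.1430 + 0.1398 + 0.1474 + 0.1737 + 0.1637 + 0.1633 = 1.1827
TFR = 1.1827

1.18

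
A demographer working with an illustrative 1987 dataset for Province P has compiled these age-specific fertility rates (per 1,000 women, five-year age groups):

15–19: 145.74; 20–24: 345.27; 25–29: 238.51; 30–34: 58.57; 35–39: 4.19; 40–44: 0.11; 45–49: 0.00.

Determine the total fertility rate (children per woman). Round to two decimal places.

3.96

Sum of ASFRs = 145.74 + 345.27 + 238.51 + 58.57 + 4.19 + 0.11 + 0.00 = 792.39
TFR = 5 × 792.39 / 1000 = 3.96195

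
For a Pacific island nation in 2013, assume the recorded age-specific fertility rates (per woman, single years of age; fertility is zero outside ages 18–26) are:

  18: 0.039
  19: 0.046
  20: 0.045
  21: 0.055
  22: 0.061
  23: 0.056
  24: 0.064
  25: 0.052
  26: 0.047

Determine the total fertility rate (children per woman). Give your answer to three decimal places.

Sum of ASFRs = 0.039 + 0.046 + 0.045 + 0.055 + 0.061 + 0.056 + 0.064 + 0.052 + 0.047 = 0.465
TFR = 0.465

0.465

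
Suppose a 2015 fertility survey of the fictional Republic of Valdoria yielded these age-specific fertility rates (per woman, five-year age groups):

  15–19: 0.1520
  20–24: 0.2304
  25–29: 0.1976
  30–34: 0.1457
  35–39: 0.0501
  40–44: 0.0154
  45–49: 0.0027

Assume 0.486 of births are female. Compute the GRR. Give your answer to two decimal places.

1.93

Proportion female at birth = 0.486.
Sum of ASFRs = 0.1520 + 0.2304 + 0.1976 + 0.1457 + 0.0501 + 0.0154 + 0.0027 = 0.7939
TFR = 5 × 0.7939 = 3.9695
GRR = 0.486 × 3.9695 = 1.92918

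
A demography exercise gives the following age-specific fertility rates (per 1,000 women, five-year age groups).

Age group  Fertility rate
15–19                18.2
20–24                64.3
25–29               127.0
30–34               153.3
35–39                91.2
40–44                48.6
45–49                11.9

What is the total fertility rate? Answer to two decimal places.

Sum of ASFRs = 18.2 + 64.3 + 127.0 + 153.3 + 91.2 + 48.6 + 11.9 = 514.5
TFR = 5 × 514.5 / 1000 = 2.5725

2.57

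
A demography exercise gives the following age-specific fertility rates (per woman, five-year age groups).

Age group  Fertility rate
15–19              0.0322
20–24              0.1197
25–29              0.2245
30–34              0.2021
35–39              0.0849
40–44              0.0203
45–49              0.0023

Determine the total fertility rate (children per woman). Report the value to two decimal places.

Sum of ASFRs = 0.0322 + 0.1197 + 0.2245 + 0.2021 + 0.0849 + 0.0203 + 0.0023 = 0.6860
TFR = 5 × 0.6860 = 3.43

3.43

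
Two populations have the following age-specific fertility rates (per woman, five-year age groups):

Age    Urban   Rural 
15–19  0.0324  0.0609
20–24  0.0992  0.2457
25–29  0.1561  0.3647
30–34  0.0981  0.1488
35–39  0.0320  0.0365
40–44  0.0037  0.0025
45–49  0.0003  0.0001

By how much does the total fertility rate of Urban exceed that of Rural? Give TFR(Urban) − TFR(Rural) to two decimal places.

Urban:
  Sum of ASFRs = 0.0324 + 0.0992 + 0.1561 + 0.0981 + 0.0320 + 0.0037 + 0.0003 = 0.4218
  TFR = 5 × 0.4218 = 2.109
Rural:
  Sum of ASFRs = 0.0609 + 0.2457 + 0.3647 + 0.1488 + 0.0365 + 0.0025 + 0.0001 = 0.8592
  TFR = 5 × 0.8592 = 4.296
Difference = 2.109 − 4.296 = -2.187

-2.19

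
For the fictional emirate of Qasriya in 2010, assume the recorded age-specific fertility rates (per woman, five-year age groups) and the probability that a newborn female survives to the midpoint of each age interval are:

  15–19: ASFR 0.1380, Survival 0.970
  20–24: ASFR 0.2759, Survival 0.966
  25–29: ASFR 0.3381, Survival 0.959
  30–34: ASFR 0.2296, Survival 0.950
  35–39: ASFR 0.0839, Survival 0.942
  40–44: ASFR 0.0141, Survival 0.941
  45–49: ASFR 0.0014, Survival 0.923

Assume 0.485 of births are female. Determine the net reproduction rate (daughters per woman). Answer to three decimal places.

Proportion female at birth = 0.485.
Per-age-group product (5 × ASFR × survival probability):
  15–19: 5 × 0.1380 × 0.970 = 0.66930
  20–24: 5 × 0.2759 × 0.966 = 1.33260
  25–29: 5 × 0.3381 × 0.959 = 1.62119
  30–34: 5 × 0.2296 × 0.950 = 1.09060
  35–39: 5 × 0.0839 × 0.942 = 0.39517
  40–44: 5 × 0.0141 × 0.941 = 0.06634
  45–49: 5 × 0.0014 × 0.923 = 0.00646
Sum = 5.18166
NRR = 0.485 × 5.18166 = 2.51311
An NRR exceeding 1 indicates intrinsic growth under these rates.

2.513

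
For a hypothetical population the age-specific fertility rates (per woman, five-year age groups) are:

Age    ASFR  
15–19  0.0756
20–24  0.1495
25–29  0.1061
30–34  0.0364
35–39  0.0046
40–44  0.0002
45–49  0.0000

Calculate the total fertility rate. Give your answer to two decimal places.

Sum of ASFRs = 0.0756 + 0.1495 + 0.1061 + 0.0364 + 0.0046 + 0.0002 + 0.0000 = 0.3724
TFR = 5 × 0.3724 = 1.862

1.86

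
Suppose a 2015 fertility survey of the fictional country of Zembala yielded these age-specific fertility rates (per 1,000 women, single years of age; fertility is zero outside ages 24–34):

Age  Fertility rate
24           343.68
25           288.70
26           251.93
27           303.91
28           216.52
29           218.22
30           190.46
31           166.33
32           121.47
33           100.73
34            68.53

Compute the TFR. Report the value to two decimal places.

2.27

Sum of ASFRs = 343.68 + 288.70 + 251.93 + 303.91 + 216.52 + 218.22 + 190.46 + 166.33 + 121.47 + 100.73 + 68.53 = 2270.48
TFR = 2270.48 / 1000 = 2.27048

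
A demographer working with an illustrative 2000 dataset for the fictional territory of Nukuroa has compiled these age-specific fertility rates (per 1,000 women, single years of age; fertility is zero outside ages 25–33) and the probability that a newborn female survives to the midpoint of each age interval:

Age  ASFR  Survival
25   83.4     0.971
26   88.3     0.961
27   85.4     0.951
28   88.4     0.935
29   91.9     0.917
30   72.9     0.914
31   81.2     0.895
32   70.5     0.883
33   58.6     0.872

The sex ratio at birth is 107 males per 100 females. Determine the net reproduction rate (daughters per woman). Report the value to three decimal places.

0.322

Proportion female at birth = 100 / (100 + 107) = 0.48309.
Per-age-group product (1 × ASFR × survival probability):
  25: 1 × 83.4/1000 × 0.971 = 0.08098
  26: 1 × 88.3/1000 × 0.961 = 0.08486
  27: 1 × 85.4/1000 × 0.951 = 0.08122
  28: 1 × 88.4/1000 × 0.935 = 0.08265
  29: 1 × 91.9/1000 × 0.917 = 0.08427
  30: 1 × 72.9/1000 × 0.914 = 0.06663
  31: 1 × 81.2/1000 × 0.895 = 0.07267
  32: 1 × 70.5/1000 × 0.883 = 0.06225
  33: 1 × 58.6/1000 × 0.872 = 0.05110
Sum = 0.66663
NRR = 0.48309 × 0.66663 = 0.32204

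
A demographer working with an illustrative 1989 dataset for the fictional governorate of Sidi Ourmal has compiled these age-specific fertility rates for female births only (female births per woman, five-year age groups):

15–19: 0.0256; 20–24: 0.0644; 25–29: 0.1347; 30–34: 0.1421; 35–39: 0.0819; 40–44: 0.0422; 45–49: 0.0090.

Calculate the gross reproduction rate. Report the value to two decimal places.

2.50

Sum of female ASFRs = 0.0256 + 0.0644 + 0.1347 + 0.1421 + 0.0819 + 0.0422 + 0.0090 = 0.4999
GRR = 5 × 0.4999 = 2.4995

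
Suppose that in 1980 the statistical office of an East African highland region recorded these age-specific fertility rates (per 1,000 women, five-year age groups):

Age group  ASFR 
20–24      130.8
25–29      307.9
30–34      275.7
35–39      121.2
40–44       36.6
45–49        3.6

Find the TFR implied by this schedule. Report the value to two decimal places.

Sum of ASFRs = 130.8 + 307.9 + 275.7 + 121.2 + 36.6 + 3.6 = 875.8
TFR = 5 × 875.8 / 1000 = 4.379

4.38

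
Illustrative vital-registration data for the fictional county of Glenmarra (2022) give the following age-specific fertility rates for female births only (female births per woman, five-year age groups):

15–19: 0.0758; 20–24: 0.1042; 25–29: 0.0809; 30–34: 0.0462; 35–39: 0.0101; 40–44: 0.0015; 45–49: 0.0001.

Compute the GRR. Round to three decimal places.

1.594

Sum of female ASFRs = 0.0758 + 0.1042 + 0.0809 + 0.0462 + 0.0101 + 0.0015 + 0.0001 = 0.3188
GRR = 5 × 0.3188 = 1.594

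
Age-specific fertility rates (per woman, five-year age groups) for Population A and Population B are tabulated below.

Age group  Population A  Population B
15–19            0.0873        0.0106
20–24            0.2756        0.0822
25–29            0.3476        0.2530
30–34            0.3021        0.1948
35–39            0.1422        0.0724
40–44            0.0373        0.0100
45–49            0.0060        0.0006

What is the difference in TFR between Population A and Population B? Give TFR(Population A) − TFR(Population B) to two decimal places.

Population A:
  Sum of ASFRs = 0.0873 + 0.2756 + 0.3476 + 0.3021 + 0.1422 + 0.0373 + 0.0060 = 1.1981
  TFR = 5 × 1.1981 = 5.9905
Population B:
  Sum of ASFRs = 0.0106 + 0.0822 + 0.2530 + 0.1948 + 0.0724 + 0.0100 + 0.0006 = 0.6236
  TFR = 5 × 0.6236 = 3.118
Difference = 5.9905 − 3.118 = 2.8725

2.87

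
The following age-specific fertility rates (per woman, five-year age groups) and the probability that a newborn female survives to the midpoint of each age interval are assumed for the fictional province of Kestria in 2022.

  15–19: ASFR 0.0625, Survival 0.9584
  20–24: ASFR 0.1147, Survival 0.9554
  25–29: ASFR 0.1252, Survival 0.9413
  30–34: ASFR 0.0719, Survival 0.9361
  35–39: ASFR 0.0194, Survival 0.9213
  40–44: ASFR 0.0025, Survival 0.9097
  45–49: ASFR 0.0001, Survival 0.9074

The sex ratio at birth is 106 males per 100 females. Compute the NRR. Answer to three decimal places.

0.910

Proportion female at birth = 100 / (100 + 106) = 0.48544.
Per-age-group product (5 × ASFR × survival probability):
  15–19: 5 × 0.0625 × 0.9584 = 0.29950
  20–24: 5 × 0.1147 × 0.9554 = 0.54792
  25–29: 5 × 0.1252 × 0.9413 = 0.58925
  30–34: 5 × 0.0719 × 0.9361 = 0.33653
  35–39: 5 × 0.0194 × 0.9213 = 0.08937
  40–44: 5 × 0.0025 × 0.9097 = 0.01137
  45–49: 5 × 0.0001 × 0.9074 = 0.00045
Sum = 1.87439
NRR = 0.48544 × 1.87439 = 0.90990
An NRR under 1 implies long-run decline under these rates.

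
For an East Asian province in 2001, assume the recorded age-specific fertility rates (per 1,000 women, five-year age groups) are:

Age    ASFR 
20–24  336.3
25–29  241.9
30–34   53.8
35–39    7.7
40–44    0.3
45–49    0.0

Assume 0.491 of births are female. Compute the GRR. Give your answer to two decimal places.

Proportion female at birth = 0.491.
Sum of ASFRs = 336.3 + 241.9 + 53.8 + 7.7 + 0.3 + 0.0 = 640.0
TFR = 5 × 640.0 / 1000 = 3.2
GRR = 0.491 × 3.2 = 1.57120

1.57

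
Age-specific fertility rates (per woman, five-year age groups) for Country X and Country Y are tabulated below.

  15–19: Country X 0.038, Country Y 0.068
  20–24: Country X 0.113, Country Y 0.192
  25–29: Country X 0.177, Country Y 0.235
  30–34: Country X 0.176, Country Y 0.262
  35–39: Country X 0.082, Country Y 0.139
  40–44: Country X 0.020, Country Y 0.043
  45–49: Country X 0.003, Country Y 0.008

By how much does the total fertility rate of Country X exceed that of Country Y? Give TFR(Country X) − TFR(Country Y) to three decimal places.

-1.690

Country X:
  Sum of ASFRs = 0.038 + 0.113 + 0.177 + 0.176 + 0.082 + 0.020 + 0.003 = 0.609
  TFR = 5 × 0.609 = 3.045
Country Y:
  Sum of ASFRs = 0.068 + 0.192 + 0.235 + 0.262 + 0.139 + 0.043 + 0.008 = 0.947
  TFR = 5 × 0.947 = 4.735
Difference = 3.045 − 4.735 = -1.69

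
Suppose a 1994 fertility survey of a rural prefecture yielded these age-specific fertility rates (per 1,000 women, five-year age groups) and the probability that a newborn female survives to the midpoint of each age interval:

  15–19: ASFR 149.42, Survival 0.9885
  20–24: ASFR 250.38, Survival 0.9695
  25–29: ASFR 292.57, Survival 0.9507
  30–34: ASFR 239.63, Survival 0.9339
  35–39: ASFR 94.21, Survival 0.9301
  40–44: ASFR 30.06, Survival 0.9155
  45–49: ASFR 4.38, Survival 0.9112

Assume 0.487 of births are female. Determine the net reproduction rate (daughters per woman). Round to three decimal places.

Proportion female at birth = 0.487.
Each age group contributes 5 × ASFR × survival:
  15–19: 5 × 149.42/1000 × 0.9885 = 0.73851
  20–24: 5 × 250.38/1000 × 0.9695 = 1.21372
  25–29: 5 × 292.57/1000 × 0.9507 = 1.39073
  30–34: 5 × 239.63/1000 × 0.9339 = 1.11895
  35–39: 5 × 94.21/1000 × 0.9301 = 0.43812
  40–44: 5 × 30.06/1000 × 0.9155 = 0.13760
  45–49: 5 × 4.38/1000 × 0.9112 = 0.01996
Sum = 5.05759
NRR = 0.487 × 5.05759 = 2.46305

2.463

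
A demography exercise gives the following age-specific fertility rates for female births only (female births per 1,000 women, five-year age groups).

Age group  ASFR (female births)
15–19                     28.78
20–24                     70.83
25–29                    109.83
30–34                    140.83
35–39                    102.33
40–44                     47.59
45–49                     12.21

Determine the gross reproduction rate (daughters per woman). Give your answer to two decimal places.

2.56

Sum of female ASFRs = 28.78 + 70.83 + 109.83 + 140.83 + 102.33 + 47.59 + 12.21 = 512.40
GRR = 5 × 512.40 / 1000 = 2.562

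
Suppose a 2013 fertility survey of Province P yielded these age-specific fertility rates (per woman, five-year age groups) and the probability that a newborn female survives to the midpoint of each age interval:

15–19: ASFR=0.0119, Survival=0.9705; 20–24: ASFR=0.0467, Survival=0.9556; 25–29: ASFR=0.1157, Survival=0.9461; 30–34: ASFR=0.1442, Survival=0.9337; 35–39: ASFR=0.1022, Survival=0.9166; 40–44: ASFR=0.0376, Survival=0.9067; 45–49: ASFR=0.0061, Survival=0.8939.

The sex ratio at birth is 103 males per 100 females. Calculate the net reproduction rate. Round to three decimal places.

1.068

Proportion female at birth = 100 / (100 + 103) = 0.49261.
Survival-weighted fertility by age (5·fₓ·Sₓ):
  15–19: 5 × 0.0119 × 0.9705 = 0.05774
  20–24: 5 × 0.0467 × 0.9556 = 0.22313
  25–29: 5 × 0.1157 × 0.9461 = 0.54732
  30–34: 5 × 0.1442 × 0.9337 = 0.67320
  35–39: 5 × 0.1022 × 0.9166 = 0.46838
  40–44: 5 × 0.0376 × 0.9067 = 0.17046
  45–49: 5 × 0.0061 × 0.8939 = 0.02726
Sum = 2.16749
NRR = 0.49261 × 2.16749 = 1.06773
With NRR above 1 the population is above replacement fertility.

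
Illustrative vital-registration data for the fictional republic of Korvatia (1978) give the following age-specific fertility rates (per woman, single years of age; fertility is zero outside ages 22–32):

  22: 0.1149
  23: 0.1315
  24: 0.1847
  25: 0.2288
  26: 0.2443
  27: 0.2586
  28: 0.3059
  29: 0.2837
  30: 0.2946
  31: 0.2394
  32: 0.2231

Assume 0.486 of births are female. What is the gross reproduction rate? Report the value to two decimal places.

Proportion female at birth = 0.486.
Sum of ASFRs = 0.1149 + 0.1315 + 0.1847 + 0.2288 + 0.2443 + 0.2586 + 0.3059 + 0.2837 + 0.2946 + 0.2394 + 0.2231 = 2.5095
TFR = 2.5095
GRR = 0.486 × 2.5095 = 1.21962

1.22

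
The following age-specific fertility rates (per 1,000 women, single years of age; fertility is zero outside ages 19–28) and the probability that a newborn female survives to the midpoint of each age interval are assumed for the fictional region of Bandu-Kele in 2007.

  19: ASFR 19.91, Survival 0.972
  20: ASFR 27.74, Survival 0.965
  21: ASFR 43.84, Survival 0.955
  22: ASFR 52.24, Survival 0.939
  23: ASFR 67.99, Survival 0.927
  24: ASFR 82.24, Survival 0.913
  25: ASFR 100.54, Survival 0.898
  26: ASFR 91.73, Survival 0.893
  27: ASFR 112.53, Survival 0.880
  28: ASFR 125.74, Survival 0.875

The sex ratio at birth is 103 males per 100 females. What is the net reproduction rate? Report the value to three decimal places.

Proportion female at birth = 100 / (100 + 103) = 0.49261.
Per-age-group product (1 × ASFR × survival probability):
  19: 1 × 19.91/1000 × 0.972 = 0.01935
  20: 1 × 27.74/1000 × 0.965 = 0.02677
  21: 1 × 43.84/1000 × 0.955 = 0.04187
  22: 1 × 52.24/1000 × 0.939 = 0.04905
  23: 1 × 67.99/1000 × 0.927 = 0.06303
  24: 1 × 82.24/1000 × 0.913 = 0.07509
  25: 1 × 100.54/1000 × 0.898 = 0.09028
  26: 1 × 91.73/1000 × 0.893 = 0.08191
  27: 1 × 112.53/1000 × 0.880 = 0.09903
  28: 1 × 125.74/1000 × 0.875 = 0.11002
Sum = 0.65640
NRR = 0.49261 × 0.65640 = 0.32335
With NRR below 1 the population is below replacement fertility.

0.323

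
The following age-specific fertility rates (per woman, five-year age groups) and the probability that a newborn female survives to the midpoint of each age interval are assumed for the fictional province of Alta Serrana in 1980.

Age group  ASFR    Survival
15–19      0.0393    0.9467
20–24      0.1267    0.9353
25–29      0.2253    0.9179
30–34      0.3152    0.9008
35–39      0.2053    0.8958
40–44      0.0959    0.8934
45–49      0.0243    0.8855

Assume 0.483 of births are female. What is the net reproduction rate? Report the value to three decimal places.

Proportion female at birth = 0.483.
Per-age-group product (5 × ASFR × survival probability):
  15–19: 5 × 0.0393 × 0.9467 = 0.18603
  20–24: 5 × 0.1267 × 0.9353 = 0.59251
  25–29: 5 × 0.2253 × 0.9179 = 1.03401
  30–34: 5 × 0.3152 × 0.9008 = 1.41966
  35–39: 5 × 0.2053 × 0.8958 = 0.91954
  40–44: 5 × 0.0959 × 0.8934 = 0.42839
  45–49: 5 × 0.0243 × 0.8855 = 0.10759
Sum = 4.68773
NRR = 0.483 × 4.68773 = 2.26417
With NRR above 1 the population is above replacement fertility.

2.264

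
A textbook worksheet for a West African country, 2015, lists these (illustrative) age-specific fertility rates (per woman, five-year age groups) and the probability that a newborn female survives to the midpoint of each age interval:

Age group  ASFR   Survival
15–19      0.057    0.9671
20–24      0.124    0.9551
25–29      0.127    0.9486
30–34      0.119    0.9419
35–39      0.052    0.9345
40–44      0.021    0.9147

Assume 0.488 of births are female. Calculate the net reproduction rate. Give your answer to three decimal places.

Proportion female at birth = 0.488.
Per-age-group product (5 × ASFR × survival probability):
  15–19: 5 × 0.057 × 0.9671 = 0.27562
  20–24: 5 × 0.124 × 0.9551 = 0.59216
  25–29: 5 × 0.127 × 0.9486 = 0.60236
  30–34: 5 × 0.119 × 0.9419 = 0.56043
  35–39: 5 × 0.052 × 0.9345 = 0.24297
  40–44: 5 × 0.021 × 0.9147 = 0.09604
Sum = 2.36958
NRR = 0.488 × 2.36958 = 1.15636

1.156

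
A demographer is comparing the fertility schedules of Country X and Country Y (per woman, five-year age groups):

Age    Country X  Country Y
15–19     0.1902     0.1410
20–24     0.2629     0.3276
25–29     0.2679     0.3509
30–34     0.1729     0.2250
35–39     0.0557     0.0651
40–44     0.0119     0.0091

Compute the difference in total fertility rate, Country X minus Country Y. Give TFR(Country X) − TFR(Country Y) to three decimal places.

-0.786

Country X:
  Sum of ASFRs = 0.1902 + 0.2629 + 0.2679 + 0.1729 + 0.0557 + 0.0119 = 0.9615
  TFR = 5 × 0.9615 = 4.8075
Country Y:
  Sum of ASFRs = 0.1410 + 0.3276 + 0.3509 + 0.2250 + 0.0651 + 0.0091 = 1.1187
  TFR = 5 × 1.1187 = 5.5935
Difference = 4.8075 − 5.5935 = -0.786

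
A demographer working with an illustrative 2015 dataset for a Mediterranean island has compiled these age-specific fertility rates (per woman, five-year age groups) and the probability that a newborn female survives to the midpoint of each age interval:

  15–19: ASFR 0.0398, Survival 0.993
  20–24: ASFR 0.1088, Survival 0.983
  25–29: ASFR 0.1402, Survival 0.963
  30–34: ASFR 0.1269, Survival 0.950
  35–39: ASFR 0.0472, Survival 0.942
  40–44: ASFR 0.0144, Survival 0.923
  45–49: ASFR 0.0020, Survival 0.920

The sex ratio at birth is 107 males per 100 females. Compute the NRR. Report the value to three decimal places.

Proportion female at birth = 100 / (100 + 107) = 0.48309.
Weighting each age-specific rate by interval width and survival:
  15–19: 5 × 0.0398 × 0.993 = 0.19761
  20–24: 5 × 0.1088 × 0.983 = 0.53475
  25–29: 5 × 0.1402 × 0.963 = 0.67506
  30–34: 5 × 0.1269 × 0.950 = 0.60278
  35–39: 5 × 0.0472 × 0.942 = 0.22231
  40–44: 5 × 0.0144 × 0.923 = 0.06646
  45–49: 5 × 0.0020 × 0.920 = 0.00920
Sum = 2.30817
NRR = 0.48309 × 2.30817 = 1.11505
NRR > 1, so each generation more than replaces itself.

1.115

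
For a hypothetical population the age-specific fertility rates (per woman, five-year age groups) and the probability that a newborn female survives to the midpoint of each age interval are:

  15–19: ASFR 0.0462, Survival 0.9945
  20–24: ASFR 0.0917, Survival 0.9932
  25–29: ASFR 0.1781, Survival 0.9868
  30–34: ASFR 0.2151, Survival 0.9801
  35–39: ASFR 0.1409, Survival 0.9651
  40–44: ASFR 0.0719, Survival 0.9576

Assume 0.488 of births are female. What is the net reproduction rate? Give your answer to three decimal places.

Proportion female at birth = 0.488.
Survival-weighted fertility by age (5·fₓ·Sₓ):
  15–19: 5 × 0.0462 × 0.9945 = 0.22973
  20–24: 5 × 0.0917 × 0.9932 = 0.45538
  25–29: 5 × 0.1781 × 0.9868 = 0.87875
  30–34: 5 × 0.2151 × 0.9801 = 1.05410
  35–39: 5 × 0.1409 × 0.9651 = 0.67991
  40–44: 5 × 0.0719 × 0.9576 = 0.34426
Sum = 3.64213
NRR = 0.488 × 3.64213 = 1.77736

1.777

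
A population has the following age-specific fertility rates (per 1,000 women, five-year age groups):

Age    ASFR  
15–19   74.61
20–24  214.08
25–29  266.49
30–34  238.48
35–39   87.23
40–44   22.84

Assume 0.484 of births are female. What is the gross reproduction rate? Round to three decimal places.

2.187

Proportion female at birth = 0.484.
Sum of ASFRs = 74.61 + 214.08 + 266.49 + 238.48 + 87.23 + 22.84 = 903.73
TFR = 5 × 903.73 / 1000 = 4.51865
GRR = 0.484 × 4.51865 = 2.18703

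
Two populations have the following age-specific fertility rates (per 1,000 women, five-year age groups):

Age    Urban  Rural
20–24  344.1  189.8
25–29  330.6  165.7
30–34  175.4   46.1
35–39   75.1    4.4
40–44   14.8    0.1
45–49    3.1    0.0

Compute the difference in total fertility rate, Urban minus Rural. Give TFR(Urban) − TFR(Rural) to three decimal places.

2.685

Urban:
  Sum of ASFRs = 344.1 + 330.6 + 175.4 + 75.1 + 14.8 + 3.1 = 943.1
  TFR = 5 × 943.1 / 1000 = 4.7155
Rural:
  Sum of ASFRs = 189.8 + 165.7 + 46.1 + 4.4 + 0.1 + 0.0 = 406.1
  TFR = 5 × 406.1 / 1000 = 2.0305
Difference = 4.7155 − 2.0305 = 2.685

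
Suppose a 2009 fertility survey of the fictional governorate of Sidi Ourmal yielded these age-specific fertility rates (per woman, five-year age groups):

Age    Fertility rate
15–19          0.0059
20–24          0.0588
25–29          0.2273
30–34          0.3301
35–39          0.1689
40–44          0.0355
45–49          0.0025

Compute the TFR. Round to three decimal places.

4.145

Sum of ASFRs = 0.0059 + 0.0588 + 0.2273 + 0.3301 + 0.1689 + 0.0355 + 0.0025 = 0.8290
TFR = 5 × 0.8290 = 4.145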